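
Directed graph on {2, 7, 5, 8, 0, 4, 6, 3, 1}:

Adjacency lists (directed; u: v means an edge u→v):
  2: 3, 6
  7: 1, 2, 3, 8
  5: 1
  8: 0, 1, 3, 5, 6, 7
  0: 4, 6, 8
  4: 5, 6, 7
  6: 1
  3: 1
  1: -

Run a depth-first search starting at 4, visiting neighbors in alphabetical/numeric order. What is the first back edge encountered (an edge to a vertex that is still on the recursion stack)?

0->4

DFS from 4 (visiting neighbors in alphabetical/numeric order); mark gray on enter, black on exit:
4 gray
  5 gray
    1 gray
    1 black
  5 black
  6 gray
    6→1: 1 black — skip
  6 black
  7 gray
    7→1: 1 black — skip
    2 gray
      3 gray
        3→1: 1 black — skip
      3 black
      2→6: 6 black — skip
    2 black
    7→3: 3 black — skip
    8 gray
      0 gray
        0→4: 4 is gray → back edge
First back edge: 0 → 4.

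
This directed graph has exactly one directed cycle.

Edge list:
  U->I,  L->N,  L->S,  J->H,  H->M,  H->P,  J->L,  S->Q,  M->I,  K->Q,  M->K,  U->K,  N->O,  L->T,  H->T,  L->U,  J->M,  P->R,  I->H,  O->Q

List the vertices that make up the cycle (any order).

H, I, M

DFS with gray/black marking from M:
M gray
  I gray
    H gray
      T gray
      T black
      P gray
        R gray
        R black
      P black
      H→M: M is gray → back edge
Back edge closes the cycle M → I → H → M; its vertices are {H, I, M}.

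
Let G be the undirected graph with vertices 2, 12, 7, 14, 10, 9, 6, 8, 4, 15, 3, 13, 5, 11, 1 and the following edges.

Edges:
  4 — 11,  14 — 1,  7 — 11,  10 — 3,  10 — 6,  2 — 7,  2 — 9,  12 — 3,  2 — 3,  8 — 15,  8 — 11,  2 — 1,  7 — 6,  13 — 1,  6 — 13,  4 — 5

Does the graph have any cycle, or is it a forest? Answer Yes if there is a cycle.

DFS, tracking each vertex's parent; an edge to a visited non-parent vertex closes a cycle.
Start from 8:
visit 8 (parent –)
  visit 11 (parent 8)
    visit 7 (parent 11)
      7–11: parent, skip
      visit 6 (parent 7)
        visit 13 (parent 6)
          13–6: parent, skip
          visit 1 (parent 13)
            visit 2 (parent 1)
              2–7: 7 visited and ≠ parent → cycle
Cycle: 7 – 6 – 13 – 1 – 2 – 7.

Yes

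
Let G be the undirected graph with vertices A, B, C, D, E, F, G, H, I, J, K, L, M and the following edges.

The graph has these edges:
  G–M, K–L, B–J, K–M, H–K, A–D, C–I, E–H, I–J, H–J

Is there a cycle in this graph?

No

DFS, tracking each vertex's parent; an edge to a visited non-parent vertex closes a cycle.
Start from L:
visit L (parent –)
  visit K (parent L)
    K–L: parent, skip
    visit H (parent K)
      visit E (parent H)
        E–H: parent, skip
      H–K: parent, skip
      visit J (parent H)
        visit I (parent J)
          I–J: parent, skip
          visit C (parent I)
            C–I: parent, skip
        visit B (parent J)
          B–J: parent, skip
        J–H: parent, skip
    visit M (parent K)
      visit G (parent M)
        G–M: parent, skip
      M–K: parent, skip
visit A (parent –)
  visit D (parent A)
    D–A: parent, skip
visit F (parent –)
No non-parent visited neighbor found — the graph is a forest.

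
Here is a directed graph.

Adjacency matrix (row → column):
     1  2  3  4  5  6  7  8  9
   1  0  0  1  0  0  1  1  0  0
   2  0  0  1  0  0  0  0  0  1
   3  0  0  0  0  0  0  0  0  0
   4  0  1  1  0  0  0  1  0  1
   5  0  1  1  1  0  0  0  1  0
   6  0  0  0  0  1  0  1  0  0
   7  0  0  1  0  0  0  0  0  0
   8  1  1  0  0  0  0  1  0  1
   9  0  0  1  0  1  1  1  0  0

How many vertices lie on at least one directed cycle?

A vertex is on a directed cycle iff it belongs to a strongly connected component of size ≥ 2 (or has a self-loop).
The vertices on cycles are {1, 2, 4, 5, 6, 8, 9} — 7 in total.

7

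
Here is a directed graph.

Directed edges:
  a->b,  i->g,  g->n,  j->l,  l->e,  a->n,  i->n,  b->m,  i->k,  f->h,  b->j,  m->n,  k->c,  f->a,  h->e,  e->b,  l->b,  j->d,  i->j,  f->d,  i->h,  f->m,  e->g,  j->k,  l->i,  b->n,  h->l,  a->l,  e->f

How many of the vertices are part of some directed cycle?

8

A vertex is on a directed cycle iff it belongs to a strongly connected component of size ≥ 2 (or has a self-loop).
The vertices on cycles are {a, b, e, f, h, i, j, l} — 8 in total.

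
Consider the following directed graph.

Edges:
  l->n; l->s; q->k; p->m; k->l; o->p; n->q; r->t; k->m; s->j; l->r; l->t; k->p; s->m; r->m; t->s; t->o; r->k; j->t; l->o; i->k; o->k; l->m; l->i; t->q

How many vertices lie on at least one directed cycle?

10

A vertex is on a directed cycle iff it belongs to a strongly connected component of size ≥ 2 (or has a self-loop).
The vertices on cycles are {i, j, k, l, n, o, q, r, s, t} — 10 in total.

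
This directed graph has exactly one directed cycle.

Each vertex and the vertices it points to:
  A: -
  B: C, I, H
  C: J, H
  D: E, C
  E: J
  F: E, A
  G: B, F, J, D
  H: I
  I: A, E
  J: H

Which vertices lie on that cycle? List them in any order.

E, H, I, J

DFS with gray/black marking from I:
I gray
  A gray
  A black
  E gray
    J gray
      H gray
        H→I: I is gray → back edge
Back edge closes the cycle I → E → J → H → I; its vertices are {E, H, I, J}.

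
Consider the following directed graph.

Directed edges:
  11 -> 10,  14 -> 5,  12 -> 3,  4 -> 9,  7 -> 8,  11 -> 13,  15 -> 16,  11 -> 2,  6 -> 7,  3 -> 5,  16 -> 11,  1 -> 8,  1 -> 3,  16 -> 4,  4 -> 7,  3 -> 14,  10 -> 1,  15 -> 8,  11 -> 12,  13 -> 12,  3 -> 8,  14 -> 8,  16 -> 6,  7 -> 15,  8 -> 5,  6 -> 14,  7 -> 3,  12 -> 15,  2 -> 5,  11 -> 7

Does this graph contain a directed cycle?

Yes

DFS with white/gray/black marking, starting from 16:
16 gray
  11 gray
    2 gray
      5 gray
      5 black
    2 black
    10 gray
      1 gray
        8 gray
          8→5: 5 black — skip
        8 black
        3 gray
          14 gray
            14→5: 5 black — skip
            14→8: 8 black — skip
          14 black
          3→5: 5 black — skip
          3→8: 8 black — skip
        3 black
      1 black
    10 black
    13 gray
      12 gray
        12→3: 3 black — skip
        15 gray
          15→8: 8 black — skip
          15→16: 16 is gray → back edge
Back edge found, so a cycle exists: 16 → 11 → 13 → 12 → 15 → 16.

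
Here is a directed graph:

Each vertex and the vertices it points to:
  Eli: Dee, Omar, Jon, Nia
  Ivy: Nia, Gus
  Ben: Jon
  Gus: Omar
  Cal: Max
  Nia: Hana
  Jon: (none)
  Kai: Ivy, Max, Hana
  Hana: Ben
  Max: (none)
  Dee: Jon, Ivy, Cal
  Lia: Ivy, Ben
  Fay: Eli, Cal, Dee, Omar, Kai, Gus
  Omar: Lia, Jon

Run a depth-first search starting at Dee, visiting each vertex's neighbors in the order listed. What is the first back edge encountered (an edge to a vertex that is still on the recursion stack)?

Lia→Ivy

DFS from Dee (visiting each vertex's neighbors in the order listed); mark gray on enter, black on exit:
Dee gray
  Jon gray
  Jon black
  Ivy gray
    Nia gray
      Hana gray
        Ben gray
          Ben→Jon: Jon black — skip
        Ben black
      Hana black
    Nia black
    Gus gray
      Omar gray
        Lia gray
          Lia→Ivy: Ivy is gray → back edge
First back edge: Lia → Ivy.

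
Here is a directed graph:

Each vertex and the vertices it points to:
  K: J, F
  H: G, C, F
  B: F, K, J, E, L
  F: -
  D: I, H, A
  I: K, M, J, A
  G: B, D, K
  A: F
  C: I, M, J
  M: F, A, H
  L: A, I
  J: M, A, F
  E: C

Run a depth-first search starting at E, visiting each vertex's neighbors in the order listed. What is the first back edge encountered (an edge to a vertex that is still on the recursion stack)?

DFS from E (visiting each vertex's neighbors in the order listed); mark gray on enter, black on exit:
E gray
  C gray
    I gray
      K gray
        J gray
          M gray
            F gray
            F black
            A gray
              A→F: F black — skip
            A black
            H gray
              G gray
                B gray
                  B→F: F black — skip
                  B→K: K is gray → back edge
First back edge: B → K.

B→K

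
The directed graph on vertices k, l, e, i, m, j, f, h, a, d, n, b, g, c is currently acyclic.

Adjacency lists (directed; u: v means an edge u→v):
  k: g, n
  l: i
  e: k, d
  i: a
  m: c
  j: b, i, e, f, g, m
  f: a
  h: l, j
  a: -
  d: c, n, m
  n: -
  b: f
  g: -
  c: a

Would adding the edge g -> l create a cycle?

Adding g→l creates a cycle iff l can already reach g.
Explore from l: no path reaches g. The graph stays acyclic.

No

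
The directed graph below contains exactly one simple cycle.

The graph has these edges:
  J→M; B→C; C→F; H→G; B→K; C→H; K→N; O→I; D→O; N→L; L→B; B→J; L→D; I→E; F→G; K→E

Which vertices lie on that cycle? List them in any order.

B, K, L, N

DFS with gray/black marking from L:
L gray
  B gray
    K gray
      E gray
      E black
      N gray
        N→L: L is gray → back edge
Back edge closes the cycle L → B → K → N → L; its vertices are {B, K, L, N}.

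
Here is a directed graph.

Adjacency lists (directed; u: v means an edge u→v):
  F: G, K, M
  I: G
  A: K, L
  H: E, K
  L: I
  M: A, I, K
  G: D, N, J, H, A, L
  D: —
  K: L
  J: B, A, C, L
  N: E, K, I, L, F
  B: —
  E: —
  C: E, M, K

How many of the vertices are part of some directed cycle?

A vertex is on a directed cycle iff it belongs to a strongly connected component of size ≥ 2 (or has a self-loop).
The vertices on cycles are {A, C, F, G, H, I, J, K, L, M, N} — 11 in total.

11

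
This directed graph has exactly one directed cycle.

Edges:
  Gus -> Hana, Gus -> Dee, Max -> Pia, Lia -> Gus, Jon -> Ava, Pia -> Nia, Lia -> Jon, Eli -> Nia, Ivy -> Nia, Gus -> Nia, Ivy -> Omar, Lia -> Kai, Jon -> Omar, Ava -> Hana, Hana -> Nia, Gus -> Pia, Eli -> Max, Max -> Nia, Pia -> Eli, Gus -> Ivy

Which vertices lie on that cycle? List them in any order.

DFS with gray/black marking from Pia:
Pia gray
  Nia gray
  Nia black
  Eli gray
    Eli→Nia: Nia black — skip
    Max gray
      Max→Nia: Nia black — skip
      Max→Pia: Pia is gray → back edge
Back edge closes the cycle Pia → Eli → Max → Pia; its vertices are {Eli, Max, Pia}.

Eli, Max, Pia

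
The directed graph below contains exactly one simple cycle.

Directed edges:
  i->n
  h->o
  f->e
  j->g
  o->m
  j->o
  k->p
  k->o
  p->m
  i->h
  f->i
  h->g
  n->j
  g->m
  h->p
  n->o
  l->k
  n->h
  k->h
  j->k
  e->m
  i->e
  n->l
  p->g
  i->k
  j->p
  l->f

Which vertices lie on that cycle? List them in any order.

DFS with gray/black marking from n:
n gray
  o gray
    m gray
    m black
  o black
  l gray
    f gray
      i gray
        k gray
          h gray
            g gray
              g→m: m black — skip
            g black
            p gray
              p→m: m black — skip
              p→g: g black — skip
            p black
            h→o: o black — skip
          h black
          k→o: o black — skip
          k→p: p black — skip
        k black
        i→h: h black — skip
        e gray
          e→m: m black — skip
        e black
        i→n: n is gray → back edge
Back edge closes the cycle n → l → f → i → n; its vertices are {f, i, l, n}.

f, i, l, n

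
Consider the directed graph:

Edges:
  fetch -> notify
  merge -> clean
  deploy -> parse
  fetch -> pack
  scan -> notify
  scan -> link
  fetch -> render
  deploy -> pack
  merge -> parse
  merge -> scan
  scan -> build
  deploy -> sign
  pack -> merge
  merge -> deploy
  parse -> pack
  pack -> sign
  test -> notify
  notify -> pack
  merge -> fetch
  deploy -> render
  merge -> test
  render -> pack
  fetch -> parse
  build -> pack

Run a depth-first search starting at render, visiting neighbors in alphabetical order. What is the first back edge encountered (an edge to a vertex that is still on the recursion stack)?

deploy→pack

DFS from render (visiting neighbors in alphabetical order); mark gray on enter, black on exit:
render gray
  pack gray
    merge gray
      clean gray
      clean black
      deploy gray
        deploy→pack: pack is gray → back edge
First back edge: deploy → pack.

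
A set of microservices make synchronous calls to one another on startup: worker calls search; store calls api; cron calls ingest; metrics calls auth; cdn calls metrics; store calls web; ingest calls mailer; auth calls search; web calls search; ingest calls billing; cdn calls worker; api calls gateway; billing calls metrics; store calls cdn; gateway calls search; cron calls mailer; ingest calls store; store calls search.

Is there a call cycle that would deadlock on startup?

No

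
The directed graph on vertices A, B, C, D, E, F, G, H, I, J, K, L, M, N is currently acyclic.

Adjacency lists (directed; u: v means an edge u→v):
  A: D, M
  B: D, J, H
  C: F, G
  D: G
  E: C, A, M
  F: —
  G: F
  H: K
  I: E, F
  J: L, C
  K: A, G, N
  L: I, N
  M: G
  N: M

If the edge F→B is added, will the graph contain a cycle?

Adding F→B creates a cycle iff B can already reach F.
Path from B: B → J → C → F.
So B → … → F → B is a cycle.

Yes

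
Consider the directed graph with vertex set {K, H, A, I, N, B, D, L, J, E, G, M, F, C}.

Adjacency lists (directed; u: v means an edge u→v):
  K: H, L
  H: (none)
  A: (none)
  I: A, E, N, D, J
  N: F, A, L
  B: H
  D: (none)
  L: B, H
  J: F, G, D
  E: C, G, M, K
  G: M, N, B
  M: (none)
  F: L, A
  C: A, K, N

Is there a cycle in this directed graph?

No

DFS with white/gray/black marking, starting from J:
J gray
  F gray
    L gray
      B gray
        H gray
        H black
      B black
      L→H: H black — skip
    L black
    A gray
    A black
  F black
  G gray
    M gray
    M black
    N gray
      N→F: F black — skip
      N→A: A black — skip
      N→L: L black — skip
    N black
    G→B: B black — skip
  G black
  D gray
  D black
J black
K gray
  K→H: H black — skip
  K→L: L black — skip
K black
I gray
  I→A: A black — skip
  E gray
    C gray
      C→A: A black — skip
      C→K: K black — skip
      C→N: N black — skip
    C black
    E→G: G black — skip
    E→M: M black — skip
    E→K: K black — skip
  E black
  I→N: N black — skip
  I→D: D black — skip
  I→J: J black — skip
I black
Every edge goes to a white or black vertex — no back edge, so the graph is acyclic.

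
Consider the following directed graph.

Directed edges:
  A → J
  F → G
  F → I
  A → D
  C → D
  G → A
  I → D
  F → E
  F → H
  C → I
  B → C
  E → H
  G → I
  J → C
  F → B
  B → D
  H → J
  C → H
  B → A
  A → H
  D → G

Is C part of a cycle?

C is on a cycle iff C can reach itself via ≥1 edge.
C → H → J → C — yes.

Yes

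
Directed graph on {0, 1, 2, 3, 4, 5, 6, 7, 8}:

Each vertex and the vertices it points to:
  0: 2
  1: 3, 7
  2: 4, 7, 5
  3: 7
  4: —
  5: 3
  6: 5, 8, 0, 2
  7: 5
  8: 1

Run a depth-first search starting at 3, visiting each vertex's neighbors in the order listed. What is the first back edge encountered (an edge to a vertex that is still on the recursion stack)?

DFS from 3 (visiting each vertex's neighbors in the order listed); mark gray on enter, black on exit:
3 gray
  7 gray
    5 gray
      5→3: 3 is gray → back edge
First back edge: 5 → 3.

5->3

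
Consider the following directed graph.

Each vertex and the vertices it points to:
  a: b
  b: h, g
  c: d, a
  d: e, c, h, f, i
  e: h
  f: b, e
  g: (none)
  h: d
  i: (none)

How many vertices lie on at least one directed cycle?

7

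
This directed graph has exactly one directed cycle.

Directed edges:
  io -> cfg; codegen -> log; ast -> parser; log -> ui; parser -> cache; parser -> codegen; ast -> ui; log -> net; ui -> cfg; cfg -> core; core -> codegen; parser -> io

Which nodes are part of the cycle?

ui, cfg, log, core, codegen

DFS with gray/black marking from codegen:
codegen gray
  log gray
    net gray
    net black
    ui gray
      cfg gray
        core gray
          core→codegen: codegen is gray → back edge
Back edge closes the cycle codegen → log → ui → cfg → core → codegen; its vertices are {ui, cfg, log, core, codegen}.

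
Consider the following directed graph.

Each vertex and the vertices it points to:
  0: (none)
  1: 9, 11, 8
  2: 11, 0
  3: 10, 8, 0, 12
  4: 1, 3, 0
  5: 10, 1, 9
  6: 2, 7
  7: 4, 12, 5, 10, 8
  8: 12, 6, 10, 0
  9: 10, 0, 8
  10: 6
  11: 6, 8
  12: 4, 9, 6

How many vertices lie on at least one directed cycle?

12

A vertex is on a directed cycle iff it belongs to a strongly connected component of size ≥ 2 (or has a self-loop).
The vertices on cycles are {1, 2, 3, 4, 5, 6, 7, 8, 9, 10, 11, 12} — 12 in total.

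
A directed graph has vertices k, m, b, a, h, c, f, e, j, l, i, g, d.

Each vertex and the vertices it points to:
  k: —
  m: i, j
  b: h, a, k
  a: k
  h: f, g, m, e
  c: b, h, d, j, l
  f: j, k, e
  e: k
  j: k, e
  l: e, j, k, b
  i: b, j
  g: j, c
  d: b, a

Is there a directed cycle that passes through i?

i is on a cycle iff i can reach itself via ≥1 edge.
i → b → h → m → i — yes.

Yes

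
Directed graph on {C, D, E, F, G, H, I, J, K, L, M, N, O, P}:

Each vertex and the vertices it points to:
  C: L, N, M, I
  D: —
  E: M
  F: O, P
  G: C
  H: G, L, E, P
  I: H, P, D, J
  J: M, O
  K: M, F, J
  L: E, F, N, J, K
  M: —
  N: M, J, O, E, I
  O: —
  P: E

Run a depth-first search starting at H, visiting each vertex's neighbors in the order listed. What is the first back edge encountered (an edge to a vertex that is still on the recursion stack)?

DFS from H (visiting each vertex's neighbors in the order listed); mark gray on enter, black on exit:
H gray
  G gray
    C gray
      L gray
        E gray
          M gray
          M black
        E black
        F gray
          O gray
          O black
          P gray
            P→E: E black — skip
          P black
        F black
        N gray
          N→M: M black — skip
          J gray
            J→M: M black — skip
            J→O: O black — skip
          J black
          N→O: O black — skip
          N→E: E black — skip
          I gray
            I→H: H is gray → back edge
First back edge: I → H.

I->H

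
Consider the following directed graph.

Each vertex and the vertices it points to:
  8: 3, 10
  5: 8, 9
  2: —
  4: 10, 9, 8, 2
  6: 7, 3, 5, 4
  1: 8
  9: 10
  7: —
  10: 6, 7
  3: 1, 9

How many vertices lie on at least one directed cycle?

8

A vertex is on a directed cycle iff it belongs to a strongly connected component of size ≥ 2 (or has a self-loop).
The vertices on cycles are {1, 3, 4, 5, 6, 8, 9, 10} — 8 in total.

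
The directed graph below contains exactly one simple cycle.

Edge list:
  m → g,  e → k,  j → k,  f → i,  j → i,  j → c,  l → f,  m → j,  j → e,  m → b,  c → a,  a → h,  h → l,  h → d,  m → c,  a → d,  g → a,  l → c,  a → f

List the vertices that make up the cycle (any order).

a, c, h, l

DFS with gray/black marking from a:
a gray
  f gray
    i gray
    i black
  f black
  d gray
  d black
  h gray
    h→d: d black — skip
    l gray
      c gray
        c→a: a is gray → back edge
Back edge closes the cycle a → h → l → c → a; its vertices are {a, c, h, l}.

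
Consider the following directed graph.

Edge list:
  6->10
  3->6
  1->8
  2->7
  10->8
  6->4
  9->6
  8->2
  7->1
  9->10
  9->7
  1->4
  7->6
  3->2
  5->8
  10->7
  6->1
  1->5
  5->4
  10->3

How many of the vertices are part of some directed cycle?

8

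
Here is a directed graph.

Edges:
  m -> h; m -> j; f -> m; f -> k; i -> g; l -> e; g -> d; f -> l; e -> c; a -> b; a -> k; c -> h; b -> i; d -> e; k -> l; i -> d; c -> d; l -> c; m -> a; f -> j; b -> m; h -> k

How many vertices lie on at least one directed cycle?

9

A vertex is on a directed cycle iff it belongs to a strongly connected component of size ≥ 2 (or has a self-loop).
The vertices on cycles are {a, b, c, d, e, h, k, l, m} — 9 in total.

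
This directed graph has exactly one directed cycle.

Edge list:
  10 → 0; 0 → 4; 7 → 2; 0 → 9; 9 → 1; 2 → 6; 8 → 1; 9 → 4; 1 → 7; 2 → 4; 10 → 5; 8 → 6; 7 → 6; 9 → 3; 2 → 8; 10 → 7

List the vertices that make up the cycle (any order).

1, 2, 7, 8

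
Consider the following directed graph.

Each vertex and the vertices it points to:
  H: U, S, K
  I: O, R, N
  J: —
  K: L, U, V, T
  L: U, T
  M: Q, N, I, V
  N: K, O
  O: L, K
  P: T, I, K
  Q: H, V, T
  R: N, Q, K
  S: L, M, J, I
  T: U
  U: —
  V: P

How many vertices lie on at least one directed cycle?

11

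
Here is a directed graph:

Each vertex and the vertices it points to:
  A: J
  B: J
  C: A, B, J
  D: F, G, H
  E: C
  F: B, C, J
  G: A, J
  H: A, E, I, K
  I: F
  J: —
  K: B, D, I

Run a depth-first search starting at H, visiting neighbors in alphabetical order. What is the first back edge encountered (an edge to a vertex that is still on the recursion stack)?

D->H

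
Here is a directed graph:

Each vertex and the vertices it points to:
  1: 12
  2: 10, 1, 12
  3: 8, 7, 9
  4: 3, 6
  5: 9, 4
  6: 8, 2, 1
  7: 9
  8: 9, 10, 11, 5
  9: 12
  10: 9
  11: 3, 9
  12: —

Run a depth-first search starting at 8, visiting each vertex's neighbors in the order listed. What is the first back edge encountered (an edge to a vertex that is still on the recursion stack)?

DFS from 8 (visiting each vertex's neighbors in the order listed); mark gray on enter, black on exit:
8 gray
  9 gray
    12 gray
    12 black
  9 black
  10 gray
    10→9: 9 black — skip
  10 black
  11 gray
    3 gray
      3→8: 8 is gray → back edge
First back edge: 3 → 8.

3->8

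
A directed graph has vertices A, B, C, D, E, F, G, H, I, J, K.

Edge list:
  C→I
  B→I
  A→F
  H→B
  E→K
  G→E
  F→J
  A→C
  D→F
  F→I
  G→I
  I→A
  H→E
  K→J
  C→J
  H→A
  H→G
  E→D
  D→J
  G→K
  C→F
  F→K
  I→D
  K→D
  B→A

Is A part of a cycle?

A is on a cycle iff A can reach itself via ≥1 edge.
A → F → I → A — yes.

Yes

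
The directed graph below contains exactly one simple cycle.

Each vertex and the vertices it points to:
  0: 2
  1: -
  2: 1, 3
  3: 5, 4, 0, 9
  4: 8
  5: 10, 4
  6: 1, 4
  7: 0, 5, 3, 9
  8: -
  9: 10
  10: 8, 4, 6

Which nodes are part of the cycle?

0, 2, 3

DFS with gray/black marking from 3:
3 gray
  5 gray
    10 gray
      8 gray
      8 black
      4 gray
        4→8: 8 black — skip
      4 black
      6 gray
        1 gray
        1 black
        6→4: 4 black — skip
      6 black
    10 black
    5→4: 4 black — skip
  5 black
  3→4: 4 black — skip
  0 gray
    2 gray
      2→1: 1 black — skip
      2→3: 3 is gray → back edge
Back edge closes the cycle 3 → 0 → 2 → 3; its vertices are {0, 2, 3}.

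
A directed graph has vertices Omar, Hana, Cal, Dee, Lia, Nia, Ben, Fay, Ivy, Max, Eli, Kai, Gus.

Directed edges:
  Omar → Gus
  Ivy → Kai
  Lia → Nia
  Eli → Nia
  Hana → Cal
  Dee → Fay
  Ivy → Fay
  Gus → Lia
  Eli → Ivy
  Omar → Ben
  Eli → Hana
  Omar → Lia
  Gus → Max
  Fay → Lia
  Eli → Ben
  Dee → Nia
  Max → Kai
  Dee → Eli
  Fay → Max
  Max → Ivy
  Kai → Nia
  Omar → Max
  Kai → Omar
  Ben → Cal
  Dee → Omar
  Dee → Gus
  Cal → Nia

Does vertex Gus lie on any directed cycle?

Yes

Gus is on a cycle iff Gus can reach itself via ≥1 edge.
Gus → Max → Kai → Omar → Gus — yes.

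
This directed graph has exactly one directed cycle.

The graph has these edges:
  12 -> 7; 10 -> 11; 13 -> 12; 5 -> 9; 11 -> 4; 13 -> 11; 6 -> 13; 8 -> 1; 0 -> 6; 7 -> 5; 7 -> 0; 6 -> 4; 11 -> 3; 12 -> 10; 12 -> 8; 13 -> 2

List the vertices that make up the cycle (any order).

0, 6, 7, 12, 13

DFS with gray/black marking from 13:
13 gray
  11 gray
    3 gray
    3 black
    4 gray
    4 black
  11 black
  2 gray
  2 black
  12 gray
    8 gray
      1 gray
      1 black
    8 black
    10 gray
      10→11: 11 black — skip
    10 black
    7 gray
      5 gray
        9 gray
        9 black
      5 black
      0 gray
        6 gray
          6→4: 4 black — skip
          6→13: 13 is gray → back edge
Back edge closes the cycle 13 → 12 → 7 → 0 → 6 → 13; its vertices are {0, 6, 7, 12, 13}.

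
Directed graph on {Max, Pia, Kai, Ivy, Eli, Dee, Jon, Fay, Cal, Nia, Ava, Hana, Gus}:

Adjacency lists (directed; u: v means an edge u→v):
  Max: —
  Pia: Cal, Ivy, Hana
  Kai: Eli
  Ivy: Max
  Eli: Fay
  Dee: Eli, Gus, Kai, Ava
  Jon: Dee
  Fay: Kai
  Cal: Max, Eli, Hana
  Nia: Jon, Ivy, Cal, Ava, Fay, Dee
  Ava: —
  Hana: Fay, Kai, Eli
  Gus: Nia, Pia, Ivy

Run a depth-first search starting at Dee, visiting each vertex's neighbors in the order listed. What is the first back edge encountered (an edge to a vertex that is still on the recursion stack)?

DFS from Dee (visiting each vertex's neighbors in the order listed); mark gray on enter, black on exit:
Dee gray
  Eli gray
    Fay gray
      Kai gray
        Kai→Eli: Eli is gray → back edge
First back edge: Kai → Eli.

Kai→Eli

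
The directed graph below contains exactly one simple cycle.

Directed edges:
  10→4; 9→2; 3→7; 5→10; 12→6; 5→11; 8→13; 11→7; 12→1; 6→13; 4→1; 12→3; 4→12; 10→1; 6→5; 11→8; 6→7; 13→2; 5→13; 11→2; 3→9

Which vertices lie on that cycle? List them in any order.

4, 5, 6, 10, 12

DFS with gray/black marking from 5:
5 gray
  11 gray
    8 gray
      13 gray
        2 gray
        2 black
      13 black
    8 black
    11→2: 2 black — skip
    7 gray
    7 black
  11 black
  5→13: 13 black — skip
  10 gray
    1 gray
    1 black
    4 gray
      12 gray
        6 gray
          6→5: 5 is gray → back edge
Back edge closes the cycle 5 → 10 → 4 → 12 → 6 → 5; its vertices are {4, 5, 6, 10, 12}.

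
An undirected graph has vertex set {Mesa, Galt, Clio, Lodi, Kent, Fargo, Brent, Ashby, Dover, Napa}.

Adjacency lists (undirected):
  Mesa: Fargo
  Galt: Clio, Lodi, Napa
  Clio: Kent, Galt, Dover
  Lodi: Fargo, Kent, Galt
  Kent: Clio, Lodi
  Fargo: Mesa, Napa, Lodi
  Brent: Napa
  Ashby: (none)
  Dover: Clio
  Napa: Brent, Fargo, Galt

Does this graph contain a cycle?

DFS, tracking each vertex's parent; an edge to a visited non-parent vertex closes a cycle.
Start from Brent:
visit Brent (parent –)
  visit Napa (parent Brent)
    Napa–Brent: parent, skip
    visit Fargo (parent Napa)
      visit Mesa (parent Fargo)
        Mesa–Fargo: parent, skip
      Fargo–Napa: parent, skip
      visit Lodi (parent Fargo)
        Lodi–Fargo: parent, skip
        visit Kent (parent Lodi)
          visit Clio (parent Kent)
            Clio–Kent: parent, skip
            visit Galt (parent Clio)
              Galt–Clio: parent, skip
              Galt–Lodi: Lodi visited and ≠ parent → cycle
Cycle: Lodi – Kent – Clio – Galt – Lodi.

Yes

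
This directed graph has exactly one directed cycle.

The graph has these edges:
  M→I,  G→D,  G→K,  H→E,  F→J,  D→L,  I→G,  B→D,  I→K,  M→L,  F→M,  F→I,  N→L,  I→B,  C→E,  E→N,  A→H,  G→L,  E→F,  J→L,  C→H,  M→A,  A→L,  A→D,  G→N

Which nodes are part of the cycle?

A, E, F, H, M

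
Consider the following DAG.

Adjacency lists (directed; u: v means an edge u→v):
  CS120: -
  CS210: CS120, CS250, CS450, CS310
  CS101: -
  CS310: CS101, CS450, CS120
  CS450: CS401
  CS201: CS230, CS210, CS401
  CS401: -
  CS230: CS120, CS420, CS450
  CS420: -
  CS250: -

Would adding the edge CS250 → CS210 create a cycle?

Adding CS250→CS210 creates a cycle iff CS210 can already reach CS250.
Path from CS210: CS210 → CS250.
So CS210 → … → CS250 → CS210 is a cycle.

Yes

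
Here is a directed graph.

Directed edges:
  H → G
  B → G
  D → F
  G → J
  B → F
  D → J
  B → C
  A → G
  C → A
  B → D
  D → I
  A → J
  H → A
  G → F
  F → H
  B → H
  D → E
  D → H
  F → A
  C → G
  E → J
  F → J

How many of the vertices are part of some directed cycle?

A vertex is on a directed cycle iff it belongs to a strongly connected component of size ≥ 2 (or has a self-loop).
The vertices on cycles are {A, F, G, H} — 4 in total.

4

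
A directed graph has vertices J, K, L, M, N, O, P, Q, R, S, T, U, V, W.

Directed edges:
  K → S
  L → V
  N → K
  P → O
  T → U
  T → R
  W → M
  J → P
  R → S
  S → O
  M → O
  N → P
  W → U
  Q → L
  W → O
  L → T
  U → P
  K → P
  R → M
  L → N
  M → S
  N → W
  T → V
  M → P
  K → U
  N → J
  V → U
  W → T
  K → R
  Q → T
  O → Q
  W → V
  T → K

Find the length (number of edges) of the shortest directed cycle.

5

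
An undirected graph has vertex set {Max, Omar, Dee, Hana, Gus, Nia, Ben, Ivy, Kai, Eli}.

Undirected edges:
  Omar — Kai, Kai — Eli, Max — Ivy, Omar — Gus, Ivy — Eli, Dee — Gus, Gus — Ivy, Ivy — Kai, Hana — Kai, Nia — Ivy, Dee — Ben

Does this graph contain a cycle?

Yes

DFS, tracking each vertex's parent; an edge to a visited non-parent vertex closes a cycle.
Start from Hana:
visit Hana (parent –)
  visit Kai (parent Hana)
    Kai–Hana: parent, skip
    visit Omar (parent Kai)
      visit Gus (parent Omar)
        visit Ivy (parent Gus)
          visit Eli (parent Ivy)
            Eli–Kai: Kai visited and ≠ parent → cycle
Cycle: Kai – Omar – Gus – Ivy – Eli – Kai.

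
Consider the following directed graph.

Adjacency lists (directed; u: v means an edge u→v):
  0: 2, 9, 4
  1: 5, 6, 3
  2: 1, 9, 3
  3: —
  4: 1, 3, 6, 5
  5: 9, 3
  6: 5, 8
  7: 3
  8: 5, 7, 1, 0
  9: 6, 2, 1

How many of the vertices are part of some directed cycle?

8

A vertex is on a directed cycle iff it belongs to a strongly connected component of size ≥ 2 (or has a self-loop).
The vertices on cycles are {0, 1, 2, 4, 5, 6, 8, 9} — 8 in total.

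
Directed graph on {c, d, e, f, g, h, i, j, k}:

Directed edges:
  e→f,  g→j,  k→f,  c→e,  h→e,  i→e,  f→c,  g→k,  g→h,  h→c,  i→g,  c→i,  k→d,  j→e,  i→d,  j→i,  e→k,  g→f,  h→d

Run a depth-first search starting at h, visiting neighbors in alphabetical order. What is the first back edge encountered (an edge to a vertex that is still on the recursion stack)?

DFS from h (visiting neighbors in alphabetical order); mark gray on enter, black on exit:
h gray
  c gray
    e gray
      f gray
        f→c: c is gray → back edge
First back edge: f → c.

f→c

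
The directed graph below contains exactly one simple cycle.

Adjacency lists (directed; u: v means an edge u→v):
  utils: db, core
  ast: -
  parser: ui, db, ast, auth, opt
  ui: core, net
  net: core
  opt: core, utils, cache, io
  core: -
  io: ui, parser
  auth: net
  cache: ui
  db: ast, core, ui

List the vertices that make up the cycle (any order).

io, opt, parser

DFS with gray/black marking from parser:
parser gray
  ui gray
    core gray
    core black
    net gray
      net→core: core black — skip
    net black
  ui black
  db gray
    ast gray
    ast black
    db→core: core black — skip
    db→ui: ui black — skip
  db black
  parser→ast: ast black — skip
  auth gray
    auth→net: net black — skip
  auth black
  opt gray
    opt→core: core black — skip
    utils gray
      utils→db: db black — skip
      utils→core: core black — skip
    utils black
    cache gray
      cache→ui: ui black — skip
    cache black
    io gray
      io→ui: ui black — skip
      io→parser: parser is gray → back edge
Back edge closes the cycle parser → opt → io → parser; its vertices are {io, opt, parser}.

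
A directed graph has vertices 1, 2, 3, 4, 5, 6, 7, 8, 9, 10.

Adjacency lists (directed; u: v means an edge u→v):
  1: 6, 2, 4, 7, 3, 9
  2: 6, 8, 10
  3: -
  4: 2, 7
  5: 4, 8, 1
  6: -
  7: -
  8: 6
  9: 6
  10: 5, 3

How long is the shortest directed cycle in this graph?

4

For each vertex v, BFS finds the shortest path from v back to v.
The shortest such closed walk is 2 → 10 → 5 → 1 → 2, length 4.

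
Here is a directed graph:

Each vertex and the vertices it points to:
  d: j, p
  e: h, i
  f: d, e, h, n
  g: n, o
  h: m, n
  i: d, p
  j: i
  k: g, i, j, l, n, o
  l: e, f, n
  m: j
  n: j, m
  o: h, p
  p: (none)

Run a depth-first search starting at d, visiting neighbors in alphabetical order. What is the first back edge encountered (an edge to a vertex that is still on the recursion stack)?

i→d

DFS from d (visiting neighbors in alphabetical order); mark gray on enter, black on exit:
d gray
  j gray
    i gray
      i→d: d is gray → back edge
First back edge: i → d.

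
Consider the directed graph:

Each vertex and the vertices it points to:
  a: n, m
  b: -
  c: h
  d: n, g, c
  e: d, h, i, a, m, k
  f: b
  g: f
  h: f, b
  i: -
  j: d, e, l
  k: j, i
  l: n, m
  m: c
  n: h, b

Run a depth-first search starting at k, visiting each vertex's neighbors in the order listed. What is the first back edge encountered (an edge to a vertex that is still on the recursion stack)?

DFS from k (visiting each vertex's neighbors in the order listed); mark gray on enter, black on exit:
k gray
  j gray
    d gray
      n gray
        h gray
          f gray
            b gray
            b black
          f black
          h→b: b black — skip
        h black
        n→b: b black — skip
      n black
      g gray
        g→f: f black — skip
      g black
      c gray
        c→h: h black — skip
      c black
    d black
    e gray
      e→d: d black — skip
      e→h: h black — skip
      i gray
      i black
      a gray
        a→n: n black — skip
        m gray
          m→c: c black — skip
        m black
      a black
      e→m: m black — skip
      e→k: k is gray → back edge
First back edge: e → k.

e→k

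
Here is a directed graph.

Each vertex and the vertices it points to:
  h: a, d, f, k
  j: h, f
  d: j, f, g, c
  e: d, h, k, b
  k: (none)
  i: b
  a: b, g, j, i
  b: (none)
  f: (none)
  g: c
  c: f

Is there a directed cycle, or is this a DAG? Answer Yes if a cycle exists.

DFS with white/gray/black marking, starting from g:
g gray
  c gray
    f gray
    f black
  c black
g black
h gray
  a gray
    b gray
    b black
    a→g: g black — skip
    j gray
      j→h: h is gray → back edge
Back edge found, so a cycle exists: h → a → j → h.

Yes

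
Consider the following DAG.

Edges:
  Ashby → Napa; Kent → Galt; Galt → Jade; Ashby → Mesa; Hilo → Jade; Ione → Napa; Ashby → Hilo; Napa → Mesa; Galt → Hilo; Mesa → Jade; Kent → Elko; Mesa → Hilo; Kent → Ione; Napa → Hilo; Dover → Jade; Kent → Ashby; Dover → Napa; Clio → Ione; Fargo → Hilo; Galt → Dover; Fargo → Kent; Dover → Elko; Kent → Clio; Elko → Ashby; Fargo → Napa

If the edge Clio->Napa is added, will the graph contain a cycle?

Adding Clio→Napa creates a cycle iff Napa can already reach Clio.
Explore from Napa: no path reaches Clio. The graph stays acyclic.

No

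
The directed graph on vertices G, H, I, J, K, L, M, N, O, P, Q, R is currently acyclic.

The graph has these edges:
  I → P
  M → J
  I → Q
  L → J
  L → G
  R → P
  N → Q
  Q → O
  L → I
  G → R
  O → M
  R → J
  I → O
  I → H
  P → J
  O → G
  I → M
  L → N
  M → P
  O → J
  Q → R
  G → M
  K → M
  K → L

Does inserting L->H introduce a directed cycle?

No

Adding L→H creates a cycle iff H can already reach L.
Explore from H: no path reaches L. The graph stays acyclic.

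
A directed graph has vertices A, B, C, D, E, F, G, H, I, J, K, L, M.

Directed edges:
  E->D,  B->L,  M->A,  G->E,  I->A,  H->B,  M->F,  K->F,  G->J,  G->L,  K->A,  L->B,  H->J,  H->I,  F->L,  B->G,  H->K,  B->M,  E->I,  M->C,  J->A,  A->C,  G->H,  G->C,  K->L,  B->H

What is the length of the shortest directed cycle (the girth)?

2

For each vertex v, BFS finds the shortest path from v back to v.
The shortest such closed walk is H → B → H, length 2.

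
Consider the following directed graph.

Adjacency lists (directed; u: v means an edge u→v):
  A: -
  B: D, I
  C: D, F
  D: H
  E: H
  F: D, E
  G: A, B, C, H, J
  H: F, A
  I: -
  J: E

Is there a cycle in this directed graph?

Yes

DFS with white/gray/black marking, starting from E:
E gray
  H gray
    F gray
      D gray
        D→H: H is gray → back edge
Back edge found, so a cycle exists: H → F → D → H.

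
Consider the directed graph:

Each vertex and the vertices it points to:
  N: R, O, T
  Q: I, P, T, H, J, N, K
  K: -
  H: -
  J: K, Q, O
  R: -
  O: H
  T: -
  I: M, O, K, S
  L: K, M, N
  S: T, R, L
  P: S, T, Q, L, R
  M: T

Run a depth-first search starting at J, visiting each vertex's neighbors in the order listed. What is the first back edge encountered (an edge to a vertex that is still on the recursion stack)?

P->Q

DFS from J (visiting each vertex's neighbors in the order listed); mark gray on enter, black on exit:
J gray
  K gray
  K black
  Q gray
    I gray
      M gray
        T gray
        T black
      M black
      O gray
        H gray
        H black
      O black
      I→K: K black — skip
      S gray
        S→T: T black — skip
        R gray
        R black
        L gray
          L→K: K black — skip
          L→M: M black — skip
          N gray
            N→R: R black — skip
            N→O: O black — skip
            N→T: T black — skip
          N black
        L black
      S black
    I black
    P gray
      P→S: S black — skip
      P→T: T black — skip
      P→Q: Q is gray → back edge
First back edge: P → Q.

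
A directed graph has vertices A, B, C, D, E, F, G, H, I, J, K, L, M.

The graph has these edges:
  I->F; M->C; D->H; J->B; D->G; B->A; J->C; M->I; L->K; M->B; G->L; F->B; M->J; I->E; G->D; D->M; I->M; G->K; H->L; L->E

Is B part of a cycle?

B lies on a cycle iff there is a path from B back to itself.
Exploring from B, it never reaches itself; equivalently, its strongly connected component is a singleton.

No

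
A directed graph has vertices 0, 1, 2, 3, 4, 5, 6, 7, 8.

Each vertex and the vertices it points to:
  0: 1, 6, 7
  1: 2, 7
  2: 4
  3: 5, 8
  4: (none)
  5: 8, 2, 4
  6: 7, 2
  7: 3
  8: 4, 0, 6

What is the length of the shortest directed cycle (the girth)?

For each vertex v, BFS finds the shortest path from v back to v.
The shortest such closed walk is 3 → 8 → 6 → 7 → 3, length 4.

4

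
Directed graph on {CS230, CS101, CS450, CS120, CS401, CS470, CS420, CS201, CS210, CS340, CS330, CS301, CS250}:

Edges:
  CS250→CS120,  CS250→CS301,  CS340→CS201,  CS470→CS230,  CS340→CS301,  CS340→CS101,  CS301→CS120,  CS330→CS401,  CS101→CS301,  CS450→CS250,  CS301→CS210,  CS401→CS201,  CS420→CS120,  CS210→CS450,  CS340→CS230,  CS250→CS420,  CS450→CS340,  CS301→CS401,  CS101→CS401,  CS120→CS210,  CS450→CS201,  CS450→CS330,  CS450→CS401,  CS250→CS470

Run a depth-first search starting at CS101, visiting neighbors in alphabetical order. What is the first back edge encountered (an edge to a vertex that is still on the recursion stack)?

CS250->CS120

DFS from CS101 (visiting neighbors in alphabetical order); mark gray on enter, black on exit:
CS101 gray
  CS301 gray
    CS120 gray
      CS210 gray
        CS450 gray
          CS201 gray
          CS201 black
          CS250 gray
            CS250→CS120: CS120 is gray → back edge
First back edge: CS250 → CS120.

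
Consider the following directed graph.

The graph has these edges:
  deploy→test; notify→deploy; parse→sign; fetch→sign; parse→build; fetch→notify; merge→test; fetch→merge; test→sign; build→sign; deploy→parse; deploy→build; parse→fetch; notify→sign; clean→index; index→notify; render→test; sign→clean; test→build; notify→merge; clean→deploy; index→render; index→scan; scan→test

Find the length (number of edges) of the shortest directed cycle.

For each vertex v, BFS finds the shortest path from v back to v.
The shortest such closed walk is clean → deploy → parse → sign → clean, length 4.

4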